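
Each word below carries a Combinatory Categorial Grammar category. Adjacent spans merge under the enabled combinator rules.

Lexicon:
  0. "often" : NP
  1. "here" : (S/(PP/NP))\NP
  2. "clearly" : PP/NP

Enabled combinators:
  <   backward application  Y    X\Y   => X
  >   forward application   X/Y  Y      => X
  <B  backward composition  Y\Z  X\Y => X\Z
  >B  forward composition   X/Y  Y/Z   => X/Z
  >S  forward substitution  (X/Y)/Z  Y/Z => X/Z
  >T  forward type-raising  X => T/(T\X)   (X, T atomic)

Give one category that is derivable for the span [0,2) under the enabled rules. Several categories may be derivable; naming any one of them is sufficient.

S/(PP/NP)

[0,3] S   >
  [0,2] S/(PP/NP)   <
    [0,1] "often" : NP
    [1,2] "here" : (S/(PP/NP))\NP
  [2,3] "clearly" : PP/NP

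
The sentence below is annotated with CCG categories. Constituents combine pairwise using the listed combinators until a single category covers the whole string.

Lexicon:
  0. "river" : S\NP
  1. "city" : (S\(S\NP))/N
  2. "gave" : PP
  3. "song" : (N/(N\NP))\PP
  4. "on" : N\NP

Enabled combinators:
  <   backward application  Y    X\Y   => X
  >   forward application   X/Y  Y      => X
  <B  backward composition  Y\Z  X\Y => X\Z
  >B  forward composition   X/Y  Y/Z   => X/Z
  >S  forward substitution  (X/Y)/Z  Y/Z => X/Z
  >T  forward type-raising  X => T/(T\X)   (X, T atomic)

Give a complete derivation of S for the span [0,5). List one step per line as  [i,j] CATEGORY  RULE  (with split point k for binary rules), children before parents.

[0,1] S\NP  lex  "river"
[1,2] (S\(S\NP))/N  lex  "city"
[2,3] PP  lex  "gave"
[3,4] (N/(N\NP))\PP  lex  "song"
[2,4] N/(N\NP)  <  k=3
[4,5] N\NP  lex  "on"
[2,5] N  >  k=4
[1,5] S\(S\NP)  >  k=2
[0,5] S  <  k=1

[0,5] S   <
  [0,1] "river" : S\NP
  [1,5] S\(S\NP)   >
    [1,2] "city" : (S\(S\NP))/N
    [2,5] N   >
      [2,4] N/(N\NP)   <
        [2,3] "gave" : PP
        [3,4] "song" : (N/(N\NP))\PP
      [4,5] "on" : N\NP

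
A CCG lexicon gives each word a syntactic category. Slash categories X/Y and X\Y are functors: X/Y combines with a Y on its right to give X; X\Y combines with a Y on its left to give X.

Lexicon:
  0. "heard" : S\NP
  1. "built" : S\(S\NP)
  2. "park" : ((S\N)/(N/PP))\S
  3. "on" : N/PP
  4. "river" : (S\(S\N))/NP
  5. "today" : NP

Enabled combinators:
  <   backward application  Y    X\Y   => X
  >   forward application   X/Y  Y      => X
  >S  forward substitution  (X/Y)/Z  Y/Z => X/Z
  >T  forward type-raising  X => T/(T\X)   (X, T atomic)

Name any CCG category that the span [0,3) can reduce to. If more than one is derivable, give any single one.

(S\N)/(N/PP)

[0,6] S   <
  [0,4] S\N   >
    [0,3] (S\N)/(N/PP)   <
      [0,2] S   <
        [0,1] "heard" : S\NP
        [1,2] "built" : S\(S\NP)
      [2,3] "park" : ((S\N)/(N/PP))\S
    [3,4] "on" : N/PP
  [4,6] S\(S\N)   >
    [4,5] "river" : (S\(S\N))/NP
    [5,6] "today" : NP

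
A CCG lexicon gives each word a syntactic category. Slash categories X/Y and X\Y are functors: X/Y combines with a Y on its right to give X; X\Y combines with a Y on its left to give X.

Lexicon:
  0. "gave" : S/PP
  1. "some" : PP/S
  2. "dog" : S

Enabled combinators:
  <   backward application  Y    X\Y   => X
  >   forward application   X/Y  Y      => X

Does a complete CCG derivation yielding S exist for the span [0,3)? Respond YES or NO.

[0,3] S   >
  [0,1] "gave" : S/PP
  [1,3] PP   >
    [1,2] "some" : PP/S
    [2,3] "dog" : S

YES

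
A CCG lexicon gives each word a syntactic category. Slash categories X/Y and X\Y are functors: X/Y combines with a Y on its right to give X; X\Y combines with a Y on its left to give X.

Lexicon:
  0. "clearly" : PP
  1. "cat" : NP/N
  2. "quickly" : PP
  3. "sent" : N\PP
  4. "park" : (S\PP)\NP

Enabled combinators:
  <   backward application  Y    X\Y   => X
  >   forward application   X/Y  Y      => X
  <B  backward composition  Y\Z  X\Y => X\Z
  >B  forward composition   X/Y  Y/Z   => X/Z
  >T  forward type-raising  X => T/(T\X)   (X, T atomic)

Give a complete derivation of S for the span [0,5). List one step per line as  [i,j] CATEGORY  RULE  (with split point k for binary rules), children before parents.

[0,5] S   >
  [0,1] S/(S\PP)   >T
    [0,1] "clearly" : PP
  [1,5] S\PP   <
    [1,4] NP   >
      [1,2] "cat" : NP/N
      [2,4] N   <
        [2,3] "quickly" : PP
        [3,4] "sent" : N\PP
    [4,5] "park" : (S\PP)\NP

[0,1] PP  lex  "clearly"
[0,1] S/(S\PP)  >T
[1,2] NP/N  lex  "cat"
[2,3] PP  lex  "quickly"
[3,4] N\PP  lex  "sent"
[2,4] N  <  k=3
[1,4] NP  >  k=2
[4,5] (S\PP)\NP  lex  "park"
[1,5] S\PP  <  k=4
[0,5] S  >  k=1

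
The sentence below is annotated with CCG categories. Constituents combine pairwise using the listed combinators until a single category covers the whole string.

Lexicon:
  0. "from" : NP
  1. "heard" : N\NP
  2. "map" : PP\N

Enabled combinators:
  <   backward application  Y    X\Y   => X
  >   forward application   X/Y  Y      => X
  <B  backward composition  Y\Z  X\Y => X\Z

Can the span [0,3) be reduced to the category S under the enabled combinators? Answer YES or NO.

NP N\NP PP\N
CKY chart[0,3] = {PP}; S ∉ chart

NO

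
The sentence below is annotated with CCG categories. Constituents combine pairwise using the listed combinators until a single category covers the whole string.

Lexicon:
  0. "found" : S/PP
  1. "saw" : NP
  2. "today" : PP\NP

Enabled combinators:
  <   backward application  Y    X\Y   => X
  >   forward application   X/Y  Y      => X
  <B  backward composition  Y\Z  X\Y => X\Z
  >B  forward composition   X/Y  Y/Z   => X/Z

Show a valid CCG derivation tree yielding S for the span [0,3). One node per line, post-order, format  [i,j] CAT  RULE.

[0,3] S   >
  [0,1] "found" : S/PP
  [1,3] PP   <
    [1,2] "saw" : NP
    [2,3] "today" : PP\NP

[0,1] S/PP  lex  "found"
[1,2] NP  lex  "saw"
[2,3] PP\NP  lex  "today"
[1,3] PP  <  k=2
[0,3] S  >  k=1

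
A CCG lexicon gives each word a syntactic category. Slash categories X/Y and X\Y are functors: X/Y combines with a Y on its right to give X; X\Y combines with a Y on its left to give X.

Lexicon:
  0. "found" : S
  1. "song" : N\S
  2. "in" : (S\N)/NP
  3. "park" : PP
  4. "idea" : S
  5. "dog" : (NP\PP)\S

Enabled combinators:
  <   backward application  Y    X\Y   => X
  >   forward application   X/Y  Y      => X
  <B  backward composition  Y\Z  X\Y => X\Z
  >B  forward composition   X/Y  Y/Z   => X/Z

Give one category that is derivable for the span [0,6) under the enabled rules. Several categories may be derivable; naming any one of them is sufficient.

S

[0,6] S   <
  [0,2] N   <
    [0,1] "found" : S
    [1,2] "song" : N\S
  [2,6] S\N   >
    [2,3] "in" : (S\N)/NP
    [3,6] NP   <
      [3,4] "park" : PP
      [4,6] NP\PP   <
        [4,5] "idea" : S
        [5,6] "dog" : (NP\PP)\S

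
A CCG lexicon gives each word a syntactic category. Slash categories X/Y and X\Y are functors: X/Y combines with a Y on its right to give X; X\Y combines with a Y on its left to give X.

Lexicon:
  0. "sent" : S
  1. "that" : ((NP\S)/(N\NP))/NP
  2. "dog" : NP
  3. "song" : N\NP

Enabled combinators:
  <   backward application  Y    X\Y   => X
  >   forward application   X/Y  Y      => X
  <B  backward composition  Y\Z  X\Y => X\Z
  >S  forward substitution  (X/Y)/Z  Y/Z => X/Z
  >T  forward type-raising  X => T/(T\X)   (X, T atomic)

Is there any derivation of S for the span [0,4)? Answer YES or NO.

NO

S ((NP\S)/(N\NP))/NP NP N\NP
CKY chart[0,4] = {N/(N\NP), NP, NP/(NP\NP), PP/(PP\NP), S/(S\NP)}; S ∉ chart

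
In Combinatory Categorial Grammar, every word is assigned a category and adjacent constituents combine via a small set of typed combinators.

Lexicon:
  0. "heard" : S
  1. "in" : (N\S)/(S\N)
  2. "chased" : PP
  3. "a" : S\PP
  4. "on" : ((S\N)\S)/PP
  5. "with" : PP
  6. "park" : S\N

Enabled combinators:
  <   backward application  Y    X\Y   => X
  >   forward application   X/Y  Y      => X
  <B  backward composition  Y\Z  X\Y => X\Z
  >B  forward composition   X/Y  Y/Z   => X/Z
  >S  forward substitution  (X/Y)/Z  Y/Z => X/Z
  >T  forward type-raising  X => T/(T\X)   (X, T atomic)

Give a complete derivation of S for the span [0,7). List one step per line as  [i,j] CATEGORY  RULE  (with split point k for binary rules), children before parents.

[0,7] S   <
  [0,6] N   <
    [0,1] "heard" : S
    [1,6] N\S   >
      [1,2] "in" : (N\S)/(S\N)
      [2,6] S\N   <
        [2,4] S   >
          [2,3] S/(S\PP)   >T
            [2,3] "chased" : PP
          [3,4] "a" : S\PP
        [4,6] (S\N)\S   >
          [4,5] "on" : ((S\N)\S)/PP
          [5,6] "with" : PP
  [6,7] "park" : S\N

[0,1] S  lex  "heard"
[1,2] (N\S)/(S\N)  lex  "in"
[2,3] PP  lex  "chased"
[2,3] S/(S\PP)  >T
[3,4] S\PP  lex  "a"
[2,4] S  >  k=3
[4,5] ((S\N)\S)/PP  lex  "on"
[5,6] PP  lex  "with"
[4,6] (S\N)\S  >  k=5
[2,6] S\N  <  k=4
[1,6] N\S  >  k=2
[0,6] N  <  k=1
[6,7] S\N  lex  "park"
[0,7] S  <  k=6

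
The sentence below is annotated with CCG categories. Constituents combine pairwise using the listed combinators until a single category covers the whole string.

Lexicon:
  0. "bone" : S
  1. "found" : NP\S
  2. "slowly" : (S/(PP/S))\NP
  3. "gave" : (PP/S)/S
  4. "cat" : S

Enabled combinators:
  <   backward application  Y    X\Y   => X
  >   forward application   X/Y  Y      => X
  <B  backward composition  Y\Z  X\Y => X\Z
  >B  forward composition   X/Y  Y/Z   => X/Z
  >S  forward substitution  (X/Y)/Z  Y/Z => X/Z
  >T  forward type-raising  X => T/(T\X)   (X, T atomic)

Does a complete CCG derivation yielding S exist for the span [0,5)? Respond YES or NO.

[0,5] S   >
  [0,3] S/(PP/S)   <
    [0,2] NP   <
      [0,1] "bone" : S
      [1,2] "found" : NP\S
    [2,3] "slowly" : (S/(PP/S))\NP
  [3,5] PP/S   >
    [3,4] "gave" : (PP/S)/S
    [4,5] "cat" : S

YES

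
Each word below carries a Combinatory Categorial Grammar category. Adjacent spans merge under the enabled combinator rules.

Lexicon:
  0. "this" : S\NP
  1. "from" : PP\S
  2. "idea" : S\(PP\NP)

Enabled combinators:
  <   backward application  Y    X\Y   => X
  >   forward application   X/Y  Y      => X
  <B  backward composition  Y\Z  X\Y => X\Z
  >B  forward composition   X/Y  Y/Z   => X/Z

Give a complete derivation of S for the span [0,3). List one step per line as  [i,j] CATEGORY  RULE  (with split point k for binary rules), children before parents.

[0,1] S\NP  lex  "this"
[1,2] PP\S  lex  "from"
[0,2] PP\NP  <B  k=1
[2,3] S\(PP\NP)  lex  "idea"
[0,3] S  <  k=2

[0,3] S   <
  [0,2] PP\NP   <B
    [0,1] "this" : S\NP
    [1,2] "from" : PP\S
  [2,3] "idea" : S\(PP\NP)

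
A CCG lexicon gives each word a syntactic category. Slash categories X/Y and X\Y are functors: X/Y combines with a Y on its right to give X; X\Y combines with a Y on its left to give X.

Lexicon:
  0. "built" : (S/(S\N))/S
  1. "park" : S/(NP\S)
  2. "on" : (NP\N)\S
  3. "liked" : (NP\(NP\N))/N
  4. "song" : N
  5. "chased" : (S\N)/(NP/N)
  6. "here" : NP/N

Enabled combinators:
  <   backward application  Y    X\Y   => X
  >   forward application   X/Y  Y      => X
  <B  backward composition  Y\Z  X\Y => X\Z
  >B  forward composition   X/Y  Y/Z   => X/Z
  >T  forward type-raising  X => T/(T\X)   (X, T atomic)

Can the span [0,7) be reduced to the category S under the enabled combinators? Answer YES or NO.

YES

[0,7] S   >
  [0,5] S/(S\N)   >
    [0,1] "built" : (S/(S\N))/S
    [1,5] S   >
      [1,2] "park" : S/(NP\S)
      [2,5] NP\S   <B
        [2,3] "on" : (NP\N)\S
        [3,5] NP\(NP\N)   >
          [3,4] "liked" : (NP\(NP\N))/N
          [4,5] "song" : N
  [5,7] S\N   >
    [5,6] "chased" : (S\N)/(NP/N)
    [6,7] "here" : NP/N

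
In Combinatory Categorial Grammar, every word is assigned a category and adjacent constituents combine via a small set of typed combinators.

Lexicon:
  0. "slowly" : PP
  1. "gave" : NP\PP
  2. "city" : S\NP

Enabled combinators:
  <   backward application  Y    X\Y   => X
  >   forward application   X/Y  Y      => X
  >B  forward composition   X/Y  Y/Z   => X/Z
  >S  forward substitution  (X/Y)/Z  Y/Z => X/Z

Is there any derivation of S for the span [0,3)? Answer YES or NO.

[0,3] S   <
  [0,2] NP   <
    [0,1] "slowly" : PP
    [1,2] "gave" : NP\PP
  [2,3] "city" : S\NP

YES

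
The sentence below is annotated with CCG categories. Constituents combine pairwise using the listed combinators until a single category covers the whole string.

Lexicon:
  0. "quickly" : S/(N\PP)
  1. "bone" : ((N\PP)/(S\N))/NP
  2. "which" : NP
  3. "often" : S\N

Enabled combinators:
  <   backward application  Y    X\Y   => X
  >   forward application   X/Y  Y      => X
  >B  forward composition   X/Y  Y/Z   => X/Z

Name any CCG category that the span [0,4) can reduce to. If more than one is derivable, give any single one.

[0,4] S   >
  [0,1] "quickly" : S/(N\PP)
  [1,4] N\PP   >
    [1,3] (N\PP)/(S\N)   >
      [1,2] "bone" : ((N\PP)/(S\N))/NP
      [2,3] "which" : NP
    [3,4] "often" : S\N

S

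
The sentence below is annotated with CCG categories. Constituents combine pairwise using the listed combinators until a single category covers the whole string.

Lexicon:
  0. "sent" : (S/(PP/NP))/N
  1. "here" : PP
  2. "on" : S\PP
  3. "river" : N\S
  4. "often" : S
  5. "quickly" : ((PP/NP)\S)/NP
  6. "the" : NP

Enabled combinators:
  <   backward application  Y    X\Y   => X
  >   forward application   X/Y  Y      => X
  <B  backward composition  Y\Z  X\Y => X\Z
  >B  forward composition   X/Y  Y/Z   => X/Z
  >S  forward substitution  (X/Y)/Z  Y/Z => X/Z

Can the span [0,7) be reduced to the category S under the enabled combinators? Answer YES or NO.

YES

[0,7] S   >
  [0,4] S/(PP/NP)   >
    [0,1] "sent" : (S/(PP/NP))/N
    [1,4] N   <
      [1,3] S   <
        [1,2] "here" : PP
        [2,3] "on" : S\PP
      [3,4] "river" : N\S
  [4,7] PP/NP   <
    [4,5] "often" : S
    [5,7] (PP/NP)\S   >
      [5,6] "quickly" : ((PP/NP)\S)/NP
      [6,7] "the" : NP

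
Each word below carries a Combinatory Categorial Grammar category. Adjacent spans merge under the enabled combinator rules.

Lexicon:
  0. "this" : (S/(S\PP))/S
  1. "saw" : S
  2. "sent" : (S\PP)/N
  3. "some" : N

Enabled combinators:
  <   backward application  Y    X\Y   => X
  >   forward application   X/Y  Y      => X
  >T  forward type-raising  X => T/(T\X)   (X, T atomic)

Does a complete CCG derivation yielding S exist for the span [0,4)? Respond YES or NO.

[0,4] S   >
  [0,2] S/(S\PP)   >
    [0,1] "this" : (S/(S\PP))/S
    [1,2] "saw" : S
  [2,4] S\PP   >
    [2,3] "sent" : (S\PP)/N
    [3,4] "some" : N

YES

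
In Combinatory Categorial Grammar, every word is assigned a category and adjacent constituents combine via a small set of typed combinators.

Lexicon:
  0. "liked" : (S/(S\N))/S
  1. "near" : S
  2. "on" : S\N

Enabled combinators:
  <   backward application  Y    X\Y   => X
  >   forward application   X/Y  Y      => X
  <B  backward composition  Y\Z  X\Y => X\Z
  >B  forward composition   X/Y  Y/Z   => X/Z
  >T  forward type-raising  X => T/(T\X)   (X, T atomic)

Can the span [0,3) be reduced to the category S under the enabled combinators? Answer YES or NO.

[0,3] S   >
  [0,2] S/(S\N)   >
    [0,1] "liked" : (S/(S\N))/S
    [1,2] "near" : S
  [2,3] "on" : S\N

YES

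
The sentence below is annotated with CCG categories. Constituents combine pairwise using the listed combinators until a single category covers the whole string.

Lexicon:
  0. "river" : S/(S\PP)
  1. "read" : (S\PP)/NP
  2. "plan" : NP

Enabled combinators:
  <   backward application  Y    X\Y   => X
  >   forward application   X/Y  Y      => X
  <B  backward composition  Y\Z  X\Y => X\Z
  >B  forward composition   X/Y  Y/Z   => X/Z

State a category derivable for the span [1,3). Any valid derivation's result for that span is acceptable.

S\PP

[0,3] S   >
  [0,1] "river" : S/(S\PP)
  [1,3] S\PP   >
    [1,2] "read" : (S\PP)/NP
    [2,3] "plan" : NP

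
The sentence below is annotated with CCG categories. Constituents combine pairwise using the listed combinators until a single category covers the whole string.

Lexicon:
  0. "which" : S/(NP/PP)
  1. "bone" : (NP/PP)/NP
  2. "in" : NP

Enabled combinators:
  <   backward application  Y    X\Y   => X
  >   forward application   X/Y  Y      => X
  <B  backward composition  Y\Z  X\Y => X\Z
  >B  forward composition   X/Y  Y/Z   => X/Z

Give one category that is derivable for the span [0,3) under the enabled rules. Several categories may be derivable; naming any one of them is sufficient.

S

[0,3] S   >
  [0,1] "which" : S/(NP/PP)
  [1,3] NP/PP   >
    [1,2] "bone" : (NP/PP)/NP
    [2,3] "in" : NP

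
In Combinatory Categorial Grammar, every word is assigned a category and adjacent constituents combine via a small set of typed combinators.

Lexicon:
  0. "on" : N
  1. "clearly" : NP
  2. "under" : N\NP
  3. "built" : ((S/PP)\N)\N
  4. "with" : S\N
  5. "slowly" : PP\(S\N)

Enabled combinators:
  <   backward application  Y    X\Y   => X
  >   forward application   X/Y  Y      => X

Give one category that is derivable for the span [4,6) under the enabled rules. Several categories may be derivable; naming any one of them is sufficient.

[0,6] S   >
  [0,4] S/PP   <
    [0,1] "on" : N
    [1,4] (S/PP)\N   <
      [1,3] N   <
        [1,2] "clearly" : NP
        [2,3] "under" : N\NP
      [3,4] "built" : ((S/PP)\N)\N
  [4,6] PP   <
    [4,5] "with" : S\N
    [5,6] "slowly" : PP\(S\N)

PP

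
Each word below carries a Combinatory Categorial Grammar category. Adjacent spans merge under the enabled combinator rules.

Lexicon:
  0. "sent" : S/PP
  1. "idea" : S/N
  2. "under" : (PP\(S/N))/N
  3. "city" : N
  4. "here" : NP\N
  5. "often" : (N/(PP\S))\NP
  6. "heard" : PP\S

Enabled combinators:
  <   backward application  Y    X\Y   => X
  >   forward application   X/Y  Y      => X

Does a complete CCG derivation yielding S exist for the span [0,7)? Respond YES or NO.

[0,7] S   >
  [0,1] "sent" : S/PP
  [1,7] PP   <
    [1,2] "idea" : S/N
    [2,7] PP\(S/N)   >
      [2,3] "under" : (PP\(S/N))/N
      [3,7] N   >
        [3,6] N/(PP\S)   <
          [3,5] NP   <
            [3,4] "city" : N
            [4,5] "here" : NP\N
          [5,6] "often" : (N/(PP\S))\NP
        [6,7] "heard" : PP\S

YES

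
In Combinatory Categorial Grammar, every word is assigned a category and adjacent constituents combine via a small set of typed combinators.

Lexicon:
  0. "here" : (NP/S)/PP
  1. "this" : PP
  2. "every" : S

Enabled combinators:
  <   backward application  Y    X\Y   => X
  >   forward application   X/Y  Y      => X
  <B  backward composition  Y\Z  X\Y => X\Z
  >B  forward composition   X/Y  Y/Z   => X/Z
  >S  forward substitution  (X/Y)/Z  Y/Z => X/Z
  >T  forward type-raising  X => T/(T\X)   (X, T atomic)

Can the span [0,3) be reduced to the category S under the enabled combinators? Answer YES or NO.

(NP/S)/PP PP S
CKY chart[0,3] = {N/(N\NP), NP, NP/(NP\NP), NP/(S\S), PP/(PP\NP), S/(S\NP)}; S ∉ chart

NO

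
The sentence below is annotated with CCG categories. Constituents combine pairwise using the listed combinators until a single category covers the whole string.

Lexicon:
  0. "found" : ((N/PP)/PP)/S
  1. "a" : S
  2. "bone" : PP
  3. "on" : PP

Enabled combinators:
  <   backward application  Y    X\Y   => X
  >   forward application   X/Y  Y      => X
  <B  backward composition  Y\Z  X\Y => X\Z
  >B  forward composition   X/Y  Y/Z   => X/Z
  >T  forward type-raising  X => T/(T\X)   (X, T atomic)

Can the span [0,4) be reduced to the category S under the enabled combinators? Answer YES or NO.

((N/PP)/PP)/S S PP PP
CKY chart[0,4] = {N, N/(N\N), N/(PP\PP), NP/(NP\N), PP/(PP\N), S/(S\N)}; S ∉ chart

NO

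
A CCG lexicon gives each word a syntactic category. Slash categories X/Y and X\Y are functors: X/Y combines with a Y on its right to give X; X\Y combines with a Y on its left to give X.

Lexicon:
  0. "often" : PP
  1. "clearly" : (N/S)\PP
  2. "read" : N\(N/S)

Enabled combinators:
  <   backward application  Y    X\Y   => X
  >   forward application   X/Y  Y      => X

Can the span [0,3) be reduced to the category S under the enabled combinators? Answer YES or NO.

NO

PP (N/S)\PP N\(N/S)
CKY chart[0,3] = {N}; S ∉ chart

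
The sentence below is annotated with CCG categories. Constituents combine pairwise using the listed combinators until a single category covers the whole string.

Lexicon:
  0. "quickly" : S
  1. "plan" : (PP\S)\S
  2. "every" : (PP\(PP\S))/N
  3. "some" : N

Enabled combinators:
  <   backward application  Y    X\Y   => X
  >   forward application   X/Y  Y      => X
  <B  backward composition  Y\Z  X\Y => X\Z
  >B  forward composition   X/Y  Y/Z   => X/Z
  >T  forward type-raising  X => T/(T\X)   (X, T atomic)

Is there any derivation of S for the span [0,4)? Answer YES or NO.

S (PP\S)\S (PP\(PP\S))/N N
CKY chart[0,4] = {N/(N\PP), NP/(NP\PP), PP, PP/(PP\PP), S/(S\PP)}; S ∉ chart

NO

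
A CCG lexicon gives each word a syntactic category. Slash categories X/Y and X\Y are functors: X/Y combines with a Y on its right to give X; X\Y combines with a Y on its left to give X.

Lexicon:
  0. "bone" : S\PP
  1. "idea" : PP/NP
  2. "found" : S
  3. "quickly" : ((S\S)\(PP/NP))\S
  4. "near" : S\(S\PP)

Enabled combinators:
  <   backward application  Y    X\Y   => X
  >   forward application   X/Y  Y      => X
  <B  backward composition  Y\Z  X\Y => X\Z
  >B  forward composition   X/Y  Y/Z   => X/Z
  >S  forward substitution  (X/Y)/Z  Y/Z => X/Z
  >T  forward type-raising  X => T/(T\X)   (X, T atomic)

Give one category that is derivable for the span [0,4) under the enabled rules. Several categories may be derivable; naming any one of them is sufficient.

[0,5] S   <
  [0,4] S\PP   <B
    [0,1] "bone" : S\PP
    [1,4] S\S   <
      [1,2] "idea" : PP/NP
      [2,4] (S\S)\(PP/NP)   <
        [2,3] "found" : S
        [3,4] "quickly" : ((S\S)\(PP/NP))\S
  [4,5] "near" : S\(S\PP)

S\PP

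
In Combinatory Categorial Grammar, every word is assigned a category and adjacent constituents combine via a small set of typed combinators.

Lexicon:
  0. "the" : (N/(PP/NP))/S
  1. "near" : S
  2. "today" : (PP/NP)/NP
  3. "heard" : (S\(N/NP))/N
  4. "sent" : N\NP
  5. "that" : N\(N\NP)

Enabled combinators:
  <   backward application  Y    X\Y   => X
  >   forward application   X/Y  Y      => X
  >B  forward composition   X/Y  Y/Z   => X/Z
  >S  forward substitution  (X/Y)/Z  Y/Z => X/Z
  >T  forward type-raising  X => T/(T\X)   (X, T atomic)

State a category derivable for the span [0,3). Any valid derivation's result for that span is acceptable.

N/NP

[0,6] S   <
  [0,3] N/NP   >B
    [0,2] N/(PP/NP)   >
      [0,1] "the" : (N/(PP/NP))/S
      [1,2] "near" : S
    [2,3] "today" : (PP/NP)/NP
  [3,6] S\(N/NP)   >
    [3,4] "heard" : (S\(N/NP))/N
    [4,6] N   <
      [4,5] "sent" : N\NP
      [5,6] "that" : N\(N\NP)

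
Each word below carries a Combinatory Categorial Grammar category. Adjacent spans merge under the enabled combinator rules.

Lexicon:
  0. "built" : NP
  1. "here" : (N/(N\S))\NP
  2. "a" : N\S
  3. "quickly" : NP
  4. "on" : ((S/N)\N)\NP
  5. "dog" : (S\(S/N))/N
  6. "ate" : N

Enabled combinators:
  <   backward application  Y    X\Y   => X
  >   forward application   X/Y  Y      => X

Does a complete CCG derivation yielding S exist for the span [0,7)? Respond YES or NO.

[0,7] S   <
  [0,5] S/N   <
    [0,3] N   >
      [0,2] N/(N\S)   <
        [0,1] "built" : NP
        [1,2] "here" : (N/(N\S))\NP
      [2,3] "a" : N\S
    [3,5] (S/N)\N   <
      [3,4] "quickly" : NP
      [4,5] "on" : ((S/N)\N)\NP
  [5,7] S\(S/N)   >
    [5,6] "dog" : (S\(S/N))/N
    [6,7] "ate" : N

YES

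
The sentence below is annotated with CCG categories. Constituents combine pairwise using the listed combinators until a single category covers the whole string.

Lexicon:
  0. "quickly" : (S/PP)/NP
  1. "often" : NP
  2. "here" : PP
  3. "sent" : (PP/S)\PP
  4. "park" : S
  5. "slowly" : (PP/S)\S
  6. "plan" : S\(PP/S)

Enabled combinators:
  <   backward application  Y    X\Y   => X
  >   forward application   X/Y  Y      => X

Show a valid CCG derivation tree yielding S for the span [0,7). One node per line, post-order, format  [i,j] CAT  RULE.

[0,1] (S/PP)/NP  lex  "quickly"
[1,2] NP  lex  "often"
[0,2] S/PP  >  k=1
[2,3] PP  lex  "here"
[3,4] (PP/S)\PP  lex  "sent"
[2,4] PP/S  <  k=3
[4,5] S  lex  "park"
[2,5] PP  >  k=4
[0,5] S  >  k=2
[5,6] (PP/S)\S  lex  "slowly"
[0,6] PP/S  <  k=5
[6,7] S\(PP/S)  lex  "plan"
[0,7] S  <  k=6

[0,7] S   <
  [0,6] PP/S   <
    [0,5] S   >
      [0,2] S/PP   >
        [0,1] "quickly" : (S/PP)/NP
        [1,2] "often" : NP
      [2,5] PP   >
        [2,4] PP/S   <
          [2,3] "here" : PP
          [3,4] "sent" : (PP/S)\PP
        [4,5] "park" : S
    [5,6] "slowly" : (PP/S)\S
  [6,7] "plan" : S\(PP/S)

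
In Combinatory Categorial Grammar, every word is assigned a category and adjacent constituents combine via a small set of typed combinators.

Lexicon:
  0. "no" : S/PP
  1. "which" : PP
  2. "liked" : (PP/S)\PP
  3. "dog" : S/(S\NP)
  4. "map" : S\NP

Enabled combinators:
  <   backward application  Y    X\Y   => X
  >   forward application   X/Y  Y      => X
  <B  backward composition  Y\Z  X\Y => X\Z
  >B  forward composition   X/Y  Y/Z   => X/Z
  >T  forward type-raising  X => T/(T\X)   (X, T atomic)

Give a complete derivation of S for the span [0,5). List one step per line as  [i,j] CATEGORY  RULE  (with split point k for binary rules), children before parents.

[0,1] S/PP  lex  "no"
[1,2] PP  lex  "which"
[2,3] (PP/S)\PP  lex  "liked"
[1,3] PP/S  <  k=2
[3,4] S/(S\NP)  lex  "dog"
[4,5] S\NP  lex  "map"
[3,5] S  >  k=4
[1,5] PP  >  k=3
[0,5] S  >  k=1

[0,5] S   >
  [0,1] "no" : S/PP
  [1,5] PP   >
    [1,3] PP/S   <
      [1,2] "which" : PP
      [2,3] "liked" : (PP/S)\PP
    [3,5] S   >
      [3,4] "dog" : S/(S\NP)
      [4,5] "map" : S\NP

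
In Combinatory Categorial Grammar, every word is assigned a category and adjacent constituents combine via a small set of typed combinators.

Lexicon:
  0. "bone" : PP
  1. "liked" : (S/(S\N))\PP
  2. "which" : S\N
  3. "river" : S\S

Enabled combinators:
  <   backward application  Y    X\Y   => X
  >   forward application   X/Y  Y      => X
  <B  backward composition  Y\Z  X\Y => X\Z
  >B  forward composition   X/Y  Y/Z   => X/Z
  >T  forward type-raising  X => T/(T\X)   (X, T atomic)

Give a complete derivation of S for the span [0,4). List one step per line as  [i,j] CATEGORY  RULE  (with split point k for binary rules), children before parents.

[0,1] PP  lex  "bone"
[1,2] (S/(S\N))\PP  lex  "liked"
[0,2] S/(S\N)  <  k=1
[2,3] S\N  lex  "which"
[3,4] S\S  lex  "river"
[2,4] S\N  <B  k=3
[0,4] S  >  k=2

[0,4] S   >
  [0,2] S/(S\N)   <
    [0,1] "bone" : PP
    [1,2] "liked" : (S/(S\N))\PP
  [2,4] S\N   <B
    [2,3] "which" : S\N
    [3,4] "river" : S\S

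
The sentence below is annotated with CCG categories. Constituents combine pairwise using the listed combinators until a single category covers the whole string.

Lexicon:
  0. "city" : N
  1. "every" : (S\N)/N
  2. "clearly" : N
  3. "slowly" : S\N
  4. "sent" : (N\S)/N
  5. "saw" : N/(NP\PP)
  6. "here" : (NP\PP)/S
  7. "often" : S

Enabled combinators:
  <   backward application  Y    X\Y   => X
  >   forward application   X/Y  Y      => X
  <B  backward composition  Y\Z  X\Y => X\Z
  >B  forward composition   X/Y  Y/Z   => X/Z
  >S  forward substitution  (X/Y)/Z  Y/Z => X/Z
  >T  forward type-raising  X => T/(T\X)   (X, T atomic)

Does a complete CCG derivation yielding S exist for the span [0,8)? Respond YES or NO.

YES

[0,8] S   >
  [0,1] S/(S\N)   >T
    [0,1] "city" : N
  [1,8] S\N   >
    [1,2] "every" : (S\N)/N
    [2,8] N   <
      [2,4] S   >
        [2,3] S/(S\N)   >T
          [2,3] "clearly" : N
        [3,4] "slowly" : S\N
      [4,8] N\S   >
        [4,5] "sent" : (N\S)/N
        [5,8] N   >
          [5,6] "saw" : N/(NP\PP)
          [6,8] NP\PP   >
            [6,7] "here" : (NP\PP)/S
            [7,8] "often" : S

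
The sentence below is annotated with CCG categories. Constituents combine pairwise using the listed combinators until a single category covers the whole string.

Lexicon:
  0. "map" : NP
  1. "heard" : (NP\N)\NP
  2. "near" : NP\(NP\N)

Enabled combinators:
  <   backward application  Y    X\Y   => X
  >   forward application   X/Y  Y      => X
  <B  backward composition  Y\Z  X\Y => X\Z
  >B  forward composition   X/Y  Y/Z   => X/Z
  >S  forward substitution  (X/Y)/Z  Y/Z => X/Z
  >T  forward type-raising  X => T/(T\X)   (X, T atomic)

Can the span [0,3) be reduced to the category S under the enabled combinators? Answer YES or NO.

NP (NP\N)\NP NP\(NP\N)
CKY chart[0,3] = {N/(N\NP), NP, NP/(NP\NP), PP/(PP\NP), S/(S\NP)}; S ∉ chart

NO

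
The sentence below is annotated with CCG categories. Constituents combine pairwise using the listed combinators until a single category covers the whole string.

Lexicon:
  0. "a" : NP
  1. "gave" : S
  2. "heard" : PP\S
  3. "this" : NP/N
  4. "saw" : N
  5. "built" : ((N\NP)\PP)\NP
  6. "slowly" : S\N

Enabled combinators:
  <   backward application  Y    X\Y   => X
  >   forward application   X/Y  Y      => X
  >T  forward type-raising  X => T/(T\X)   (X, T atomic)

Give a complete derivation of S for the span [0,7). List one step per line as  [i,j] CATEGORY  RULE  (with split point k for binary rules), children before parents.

[0,7] S   <
  [0,6] N   <
    [0,1] "a" : NP
    [1,6] N\NP   <
      [1,3] PP   <
        [1,2] "gave" : S
        [2,3] "heard" : PP\S
      [3,6] (N\NP)\PP   <
        [3,5] NP   >
          [3,4] "this" : NP/N
          [4,5] "saw" : N
        [5,6] "built" : ((N\NP)\PP)\NP
  [6,7] "slowly" : S\N

[0,1] NP  lex  "a"
[1,2] S  lex  "gave"
[2,3] PP\S  lex  "heard"
[1,3] PP  <  k=2
[3,4] NP/N  lex  "this"
[4,5] N  lex  "saw"
[3,5] NP  >  k=4
[5,6] ((N\NP)\PP)\NP  lex  "built"
[3,6] (N\NP)\PP  <  k=5
[1,6] N\NP  <  k=3
[0,6] N  <  k=1
[6,7] S\N  lex  "slowly"
[0,7] S  <  k=6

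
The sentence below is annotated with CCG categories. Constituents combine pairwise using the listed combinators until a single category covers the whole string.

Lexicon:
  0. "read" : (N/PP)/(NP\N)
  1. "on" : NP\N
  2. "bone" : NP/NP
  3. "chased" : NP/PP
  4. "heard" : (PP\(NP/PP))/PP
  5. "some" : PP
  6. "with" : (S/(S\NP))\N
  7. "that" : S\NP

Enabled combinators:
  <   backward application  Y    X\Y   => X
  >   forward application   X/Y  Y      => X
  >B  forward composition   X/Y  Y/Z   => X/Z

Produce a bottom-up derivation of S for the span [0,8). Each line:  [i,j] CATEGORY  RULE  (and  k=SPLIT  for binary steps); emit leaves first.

[0,1] (N/PP)/(NP\N)  lex  "read"
[1,2] NP\N  lex  "on"
[0,2] N/PP  >  k=1
[2,3] NP/NP  lex  "bone"
[3,4] NP/PP  lex  "chased"
[2,4] NP/PP  >B  k=3
[4,5] (PP\(NP/PP))/PP  lex  "heard"
[5,6] PP  lex  "some"
[4,6] PP\(NP/PP)  >  k=5
[2,6] PP  <  k=4
[0,6] N  >  k=2
[6,7] (S/(S\NP))\N  lex  "with"
[0,7] S/(S\NP)  <  k=6
[7,8] S\NP  lex  "that"
[0,8] S  >  k=7

[0,8] S   >
  [0,7] S/(S\NP)   <
    [0,6] N   >
      [0,2] N/PP   >
        [0,1] "read" : (N/PP)/(NP\N)
        [1,2] "on" : NP\N
      [2,6] PP   <
        [2,4] NP/PP   >B
          [2,3] "bone" : NP/NP
          [3,4] "chased" : NP/PP
        [4,6] PP\(NP/PP)   >
          [4,5] "heard" : (PP\(NP/PP))/PP
          [5,6] "some" : PP
    [6,7] "with" : (S/(S\NP))\N
  [7,8] "that" : S\NP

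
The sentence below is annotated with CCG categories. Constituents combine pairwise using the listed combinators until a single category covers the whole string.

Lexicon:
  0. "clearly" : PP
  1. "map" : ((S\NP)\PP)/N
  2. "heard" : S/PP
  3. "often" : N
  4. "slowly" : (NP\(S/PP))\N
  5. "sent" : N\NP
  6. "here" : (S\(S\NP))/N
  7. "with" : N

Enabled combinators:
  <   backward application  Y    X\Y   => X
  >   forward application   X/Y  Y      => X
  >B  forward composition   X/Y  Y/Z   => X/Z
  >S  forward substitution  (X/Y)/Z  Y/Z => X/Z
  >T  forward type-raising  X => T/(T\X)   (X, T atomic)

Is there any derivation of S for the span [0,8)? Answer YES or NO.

[0,8] S   <
  [0,6] S\NP   <
    [0,1] "clearly" : PP
    [1,6] (S\NP)\PP   >
      [1,2] "map" : ((S\NP)\PP)/N
      [2,6] N   <
        [2,5] NP   <
          [2,3] "heard" : S/PP
          [3,5] NP\(S/PP)   <
            [3,4] "often" : N
            [4,5] "slowly" : (NP\(S/PP))\N
        [5,6] "sent" : N\NP
  [6,8] S\(S\NP)   >
    [6,7] "here" : (S\(S\NP))/N
    [7,8] "with" : N

YES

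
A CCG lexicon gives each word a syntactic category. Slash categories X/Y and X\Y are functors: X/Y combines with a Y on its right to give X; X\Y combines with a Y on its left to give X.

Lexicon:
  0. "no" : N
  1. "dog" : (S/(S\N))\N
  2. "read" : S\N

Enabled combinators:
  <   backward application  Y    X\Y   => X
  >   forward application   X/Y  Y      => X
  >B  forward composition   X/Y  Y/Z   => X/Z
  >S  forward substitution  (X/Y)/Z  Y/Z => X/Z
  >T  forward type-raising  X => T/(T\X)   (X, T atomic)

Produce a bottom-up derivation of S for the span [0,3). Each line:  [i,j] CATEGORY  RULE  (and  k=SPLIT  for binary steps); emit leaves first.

[0,1] N  lex  "no"
[1,2] (S/(S\N))\N  lex  "dog"
[0,2] S/(S\N)  <  k=1
[2,3] S\N  lex  "read"
[0,3] S  >  k=2

[0,3] S   >
  [0,2] S/(S\N)   <
    [0,1] "no" : N
    [1,2] "dog" : (S/(S\N))\N
  [2,3] "read" : S\N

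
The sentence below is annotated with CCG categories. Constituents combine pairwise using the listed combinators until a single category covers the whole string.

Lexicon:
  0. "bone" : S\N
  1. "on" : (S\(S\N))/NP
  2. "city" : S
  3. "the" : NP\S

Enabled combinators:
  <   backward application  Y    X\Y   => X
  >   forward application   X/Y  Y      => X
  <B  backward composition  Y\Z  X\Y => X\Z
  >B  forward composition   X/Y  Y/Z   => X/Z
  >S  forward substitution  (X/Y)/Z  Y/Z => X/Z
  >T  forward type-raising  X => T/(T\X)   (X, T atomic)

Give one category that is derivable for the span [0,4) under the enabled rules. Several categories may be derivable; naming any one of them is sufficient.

[0,4] S   <
  [0,1] "bone" : S\N
  [1,4] S\(S\N)   >
    [1,2] "on" : (S\(S\N))/NP
    [2,4] NP   <
      [2,3] "city" : S
      [3,4] "the" : NP\S

S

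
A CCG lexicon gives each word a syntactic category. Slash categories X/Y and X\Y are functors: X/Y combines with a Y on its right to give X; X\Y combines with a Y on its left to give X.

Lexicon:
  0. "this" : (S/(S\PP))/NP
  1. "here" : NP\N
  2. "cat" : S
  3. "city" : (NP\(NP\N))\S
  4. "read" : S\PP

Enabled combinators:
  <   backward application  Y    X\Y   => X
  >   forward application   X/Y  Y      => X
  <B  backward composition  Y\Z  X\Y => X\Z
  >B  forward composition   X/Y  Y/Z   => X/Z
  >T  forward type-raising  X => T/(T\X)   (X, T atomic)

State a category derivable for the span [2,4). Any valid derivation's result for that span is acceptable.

[0,5] S   >
  [0,4] S/(S\PP)   >
    [0,1] "this" : (S/(S\PP))/NP
    [1,4] NP   <
      [1,2] "here" : NP\N
      [2,4] NP\(NP\N)   <
        [2,3] "cat" : S
        [3,4] "city" : (NP\(NP\N))\S
  [4,5] "read" : S\PP

NP\(NP\N)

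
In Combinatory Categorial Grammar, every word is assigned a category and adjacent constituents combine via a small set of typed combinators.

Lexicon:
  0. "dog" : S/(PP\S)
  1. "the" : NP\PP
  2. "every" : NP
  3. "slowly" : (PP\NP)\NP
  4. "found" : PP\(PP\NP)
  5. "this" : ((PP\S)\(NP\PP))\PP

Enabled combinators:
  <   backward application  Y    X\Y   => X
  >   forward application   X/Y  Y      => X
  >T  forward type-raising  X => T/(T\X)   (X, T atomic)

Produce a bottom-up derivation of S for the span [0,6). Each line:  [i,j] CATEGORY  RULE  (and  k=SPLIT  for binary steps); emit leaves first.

[0,6] S   >
  [0,1] "dog" : S/(PP\S)
  [1,6] PP\S   <
    [1,2] "the" : NP\PP
    [2,6] (PP\S)\(NP\PP)   <
      [2,5] PP   <
        [2,4] PP\NP   <
          [2,3] "every" : NP
          [3,4] "slowly" : (PP\NP)\NP
        [4,5] "found" : PP\(PP\NP)
      [5,6] "this" : ((PP\S)\(NP\PP))\PP

[0,1] S/(PP\S)  lex  "dog"
[1,2] NP\PP  lex  "the"
[2,3] NP  lex  "every"
[3,4] (PP\NP)\NP  lex  "slowly"
[2,4] PP\NP  <  k=3
[4,5] PP\(PP\NP)  lex  "found"
[2,5] PP  <  k=4
[5,6] ((PP\S)\(NP\PP))\PP  lex  "this"
[2,6] (PP\S)\(NP\PP)  <  k=5
[1,6] PP\S  <  k=2
[0,6] S  >  k=1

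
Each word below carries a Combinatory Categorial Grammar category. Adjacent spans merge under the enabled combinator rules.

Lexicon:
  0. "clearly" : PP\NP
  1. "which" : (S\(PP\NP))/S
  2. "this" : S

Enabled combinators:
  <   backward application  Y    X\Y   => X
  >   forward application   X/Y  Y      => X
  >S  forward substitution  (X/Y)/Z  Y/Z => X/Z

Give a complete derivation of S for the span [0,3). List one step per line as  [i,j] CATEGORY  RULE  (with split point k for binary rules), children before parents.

[0,3] S   <
  [0,1] "clearly" : PP\NP
  [1,3] S\(PP\NP)   >
    [1,2] "which" : (S\(PP\NP))/S
    [2,3] "this" : S

[0,1] PP\NP  lex  "clearly"
[1,2] (S\(PP\NP))/S  lex  "which"
[2,3] S  lex  "this"
[1,3] S\(PP\NP)  >  k=2
[0,3] S  <  k=1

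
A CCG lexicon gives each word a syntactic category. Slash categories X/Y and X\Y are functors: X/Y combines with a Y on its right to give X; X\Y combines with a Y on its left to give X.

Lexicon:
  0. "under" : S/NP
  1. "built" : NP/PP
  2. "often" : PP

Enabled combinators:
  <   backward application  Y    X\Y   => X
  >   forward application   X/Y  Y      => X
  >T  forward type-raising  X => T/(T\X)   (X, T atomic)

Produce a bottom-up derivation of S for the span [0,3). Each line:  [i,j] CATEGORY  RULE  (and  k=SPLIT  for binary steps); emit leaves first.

[0,3] S   >
  [0,1] "under" : S/NP
  [1,3] NP   >
    [1,2] "built" : NP/PP
    [2,3] "often" : PP

[0,1] S/NP  lex  "under"
[1,2] NP/PP  lex  "built"
[2,3] PP  lex  "often"
[1,3] NP  >  k=2
[0,3] S  >  k=1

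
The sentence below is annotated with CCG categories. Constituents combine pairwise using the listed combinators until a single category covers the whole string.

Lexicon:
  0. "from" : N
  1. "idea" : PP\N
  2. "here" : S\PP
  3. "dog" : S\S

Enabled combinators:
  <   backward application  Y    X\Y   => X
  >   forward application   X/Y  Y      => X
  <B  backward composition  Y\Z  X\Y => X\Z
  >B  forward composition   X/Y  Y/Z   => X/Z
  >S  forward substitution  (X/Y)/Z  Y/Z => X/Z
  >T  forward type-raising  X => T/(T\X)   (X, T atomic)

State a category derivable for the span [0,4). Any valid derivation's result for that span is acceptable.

[0,4] S   <
  [0,2] PP   <
    [0,1] "from" : N
    [1,2] "idea" : PP\N
  [2,4] S\PP   <B
    [2,3] "here" : S\PP
    [3,4] "dog" : S\S

S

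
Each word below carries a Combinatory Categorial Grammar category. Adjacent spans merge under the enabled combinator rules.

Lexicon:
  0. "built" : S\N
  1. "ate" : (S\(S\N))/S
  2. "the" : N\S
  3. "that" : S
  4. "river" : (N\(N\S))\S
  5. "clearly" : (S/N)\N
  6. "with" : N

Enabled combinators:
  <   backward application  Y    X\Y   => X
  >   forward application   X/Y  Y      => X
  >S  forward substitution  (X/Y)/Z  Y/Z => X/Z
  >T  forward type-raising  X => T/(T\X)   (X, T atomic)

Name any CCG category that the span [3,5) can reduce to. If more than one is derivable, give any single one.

N\(N\S)

[0,7] S   <
  [0,1] "built" : S\N
  [1,7] S\(S\N)   >
    [1,2] "ate" : (S\(S\N))/S
    [2,7] S   >
      [2,6] S/N   <
        [2,5] N   <
          [2,3] "the" : N\S
          [3,5] N\(N\S)   <
            [3,4] "that" : S
            [4,5] "river" : (N\(N\S))\S
        [5,6] "clearly" : (S/N)\N
      [6,7] "with" : N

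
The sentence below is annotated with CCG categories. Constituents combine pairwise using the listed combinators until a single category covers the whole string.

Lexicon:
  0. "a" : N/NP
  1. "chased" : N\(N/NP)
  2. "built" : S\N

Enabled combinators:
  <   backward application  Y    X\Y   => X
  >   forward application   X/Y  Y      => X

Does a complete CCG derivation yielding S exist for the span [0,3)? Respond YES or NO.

[0,3] S   <
  [0,2] N   <
    [0,1] "a" : N/NP
    [1,2] "chased" : N\(N/NP)
  [2,3] "built" : S\N

YES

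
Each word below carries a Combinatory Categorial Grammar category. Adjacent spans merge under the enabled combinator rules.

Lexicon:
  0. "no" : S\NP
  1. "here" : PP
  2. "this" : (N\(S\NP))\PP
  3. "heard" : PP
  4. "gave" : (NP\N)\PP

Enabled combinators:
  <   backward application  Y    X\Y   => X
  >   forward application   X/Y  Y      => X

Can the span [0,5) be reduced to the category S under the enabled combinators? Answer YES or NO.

NO

S\NP PP (N\(S\NP))\PP PP (NP\N)\PP
CKY chart[0,5] = {NP}; S ∉ chart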